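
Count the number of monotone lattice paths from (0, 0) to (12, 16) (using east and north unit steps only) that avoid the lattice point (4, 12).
Number of paths = 29520855

Total paths from (0, 0) to (12, 16): C(28, 12) = 30421755. Paths through (4, 12): (paths (0, 0) → (4, 12)) × (paths (4, 12) → (12, 16)) = C(16, 4) · C(12, 8) = 1820 · 495 = 900900. Avoidance count = 30421755 − 900900 = 29520855.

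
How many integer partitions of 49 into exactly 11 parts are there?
p(49, 11 parts) = 15021

Partitions of n into exactly k parts are in bijection with partitions of n − k into at most k parts (subtract 1 from each part). So p(49, exactly 11) = p(38, parts ≤ 11). Computing via the recurrence p(m, j) = p(m, j−1) + p(m−j, j) gives 15021.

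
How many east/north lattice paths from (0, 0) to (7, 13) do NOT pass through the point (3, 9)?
Number of paths = 62120

Total paths from (0, 0) to (7, 13): C(20, 7) = 77520. Paths through (3, 9): (paths (0, 0) → (3, 9)) × (paths (3, 9) → (7, 13)) = C(12, 3) · C(8, 4) = 220 · 70 = 15400. Avoidance count = 77520 − 15400 = 62120.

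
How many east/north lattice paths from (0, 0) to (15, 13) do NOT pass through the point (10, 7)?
Number of paths = 28457184

Total paths from (0, 0) to (15, 13): C(28, 15) = 37442160. Paths through (10, 7): (paths (0, 0) → (10, 7)) × (paths (10, 7) → (15, 13)) = C(17, 10) · C(11, 5) = 19448 · 462 = 8984976. Avoidance count = 37442160 − 8984976 = 28457184.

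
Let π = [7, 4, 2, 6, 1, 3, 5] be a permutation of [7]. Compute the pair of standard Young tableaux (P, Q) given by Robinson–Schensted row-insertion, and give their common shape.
P = [1, 3, 5] / [2, 6] / [4] / [7];  Q = [1, 4, 7] / [2, 6] / [3] / [5];  common shape = (3, 2, 1, 1)

Row-insert the values π_1, π_2, … into P one at a time, bumping the leftmost entry strictly greater than the inserted value down to the next row. The recording tableau Q records, in position (i, j), the step at which that cell was added to P.
  Insert 7 (step 1): P = [7];  Q = [1]
  Insert 4 (step 2): P = [4] / [7];  Q = [1] / [2]
  Insert 2 (step 3): P = [2] / [4] / [7];  Q = [1] / [2] / [3]
  Insert 6 (step 4): P = [2, 6] / [4] / [7];  Q = [1, 4] / [2] / [3]
  Insert 1 (step 5): P = [1, 6] / [2] / [4] / [7];  Q = [1, 4] / [2] / [3] / [5]
  Insert 3 (step 6): P = [1, 3] / [2, 6] / [4] / [7];  Q = [1, 4] / [2, 6] / [3] / [5]
  Insert 5 (step 7): P = [1, 3, 5] / [2, 6] / [4] / [7];  Q = [1, 4, 7] / [2, 6] / [3] / [5]
Final shape: (3, 2, 1, 1).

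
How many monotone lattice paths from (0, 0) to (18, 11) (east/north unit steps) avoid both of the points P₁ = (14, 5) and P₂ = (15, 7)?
Number of paths = 27407310

Inclusion–exclusion. Total paths: C(29, 18) = 34597290. Through P₁: C(19, 14)·C(10, 4) = 2441880. Through P₂: C(22, 15)·C(7, 3) = 5969040. Since P₁ is strictly southwest of P₂, a monotone path through both must visit P₁ then P₂; paths through both = C(19, 14)·C(3, 1)·C(7, 3) = 1220940. Avoid both = 34597290 − 2441880 − 5969040 + 1220940 = 27407310.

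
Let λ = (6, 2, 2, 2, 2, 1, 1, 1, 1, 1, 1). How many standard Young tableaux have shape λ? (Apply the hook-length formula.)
# SYT of shape (6, 2, 2, 2, 2, 1, 1, 1, 1, 1, 1) = 5143775

Hook-length formula: f^λ = n! / Π hook(c), product over all cells c of the Young diagram. For λ = (6, 2, 2, 2, 2, 1, 1, 1, 1, 1, 1), n = 20 boxes. Hook lengths by row (left-to-right, top-to-bottom): [16, 9, 4, 3, 2, 1]; [11, 4]; [10, 3]; [9, 2]; [8, 1]; [6]; [5]; [4]; [3]; [2]; [1]. Product of hooks = 472979865600. So f^λ = 20! / 472979865600 = 2432902008176640000 / 472979865600 = 5143775.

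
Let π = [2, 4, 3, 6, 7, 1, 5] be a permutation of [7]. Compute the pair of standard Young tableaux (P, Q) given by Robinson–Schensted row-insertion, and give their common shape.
P = [1, 3, 5, 7] / [2, 6] / [4];  Q = [1, 2, 4, 5] / [3, 7] / [6];  common shape = (4, 2, 1)

Row-insert the values π_1, π_2, … into P one at a time, bumping the leftmost entry strictly greater than the inserted value down to the next row. The recording tableau Q records, in position (i, j), the step at which that cell was added to P.
  Insert 2 (step 1): P = [2];  Q = [1]
  Insert 4 (step 2): P = [2, 4];  Q = [1, 2]
  Insert 3 (step 3): P = [2, 3] / [4];  Q = [1, 2] / [3]
  Insert 6 (step 4): P = [2, 3, 6] / [4];  Q = [1, 2, 4] / [3]
  Insert 7 (step 5): P = [2, 3, 6, 7] / [4];  Q = [1, 2, 4, 5] / [3]
  Insert 1 (step 6): P = [1, 3, 6, 7] / [2] / [4];  Q = [1, 2, 4, 5] / [3] / [6]
  Insert 5 (step 7): P = [1, 3, 5, 7] / [2, 6] / [4];  Q = [1, 2, 4, 5] / [3, 7] / [6]
Final shape: (4, 2, 1).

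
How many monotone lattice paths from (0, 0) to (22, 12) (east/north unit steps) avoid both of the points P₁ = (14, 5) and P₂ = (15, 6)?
Number of paths = 420318132

Inclusion–exclusion. Total paths: C(34, 22) = 548354040. Through P₁: C(19, 14)·C(15, 8) = 74826180. Through P₂: C(21, 15)·C(13, 7) = 93117024. Since P₁ is strictly southwest of P₂, a monotone path through both must visit P₁ then P₂; paths through both = C(19, 14)·C(2, 1)·C(13, 7) = 39907296. Avoid both = 548354040 − 74826180 − 93117024 + 39907296 = 420318132.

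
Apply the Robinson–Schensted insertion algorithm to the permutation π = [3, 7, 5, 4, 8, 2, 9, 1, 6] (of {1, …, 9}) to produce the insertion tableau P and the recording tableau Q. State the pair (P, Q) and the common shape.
P = [1, 4, 6, 9] / [2, 8] / [3] / [5] / [7];  Q = [1, 2, 5, 7] / [3, 9] / [4] / [6] / [8];  common shape = (4, 2, 1, 1, 1)

Row-insert the values π_1, π_2, … into P one at a time, bumping the leftmost entry strictly greater than the inserted value down to the next row. The recording tableau Q records, in position (i, j), the step at which that cell was added to P.
  Insert 3 (step 1): P = [3];  Q = [1]
  Insert 7 (step 2): P = [3, 7];  Q = [1, 2]
  Insert 5 (step 3): P = [3, 5] / [7];  Q = [1, 2] / [3]
  Insert 4 (step 4): P = [3, 4] / [5] / [7];  Q = [1, 2] / [3] / [4]
  Insert 8 (step 5): P = [3, 4, 8] / [5] / [7];  Q = [1, 2, 5] / [3] / [4]
  Insert 2 (step 6): P = [2, 4, 8] / [3] / [5] / [7];  Q = [1, 2, 5] / [3] / [4] / [6]
  Insert 9 (step 7): P = [2, 4, 8, 9] / [3] / [5] / [7];  Q = [1, 2, 5, 7] / [3] / [4] / [6]
  Insert 1 (step 8): P = [1, 4, 8, 9] / [2] / [3] / [5] / [7];  Q = [1, 2, 5, 7] / [3] / [4] / [6] / [8]
  Insert 6 (step 9): P = [1, 4, 6, 9] / [2, 8] / [3] / [5] / [7];  Q = [1, 2, 5, 7] / [3, 9] / [4] / [6] / [8]
Final shape: (4, 2, 1, 1, 1).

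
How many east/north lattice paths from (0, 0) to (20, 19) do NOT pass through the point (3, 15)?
Number of paths = 68918380650

Total paths from (0, 0) to (20, 19): C(39, 20) = 68923264410. Paths through (3, 15): (paths (0, 0) → (3, 15)) × (paths (3, 15) → (20, 19)) = C(18, 3) · C(21, 17) = 816 · 5985 = 4883760. Avoidance count = 68923264410 − 4883760 = 68918380650.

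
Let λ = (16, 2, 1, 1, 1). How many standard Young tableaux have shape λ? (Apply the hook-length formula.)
# SYT of shape (16, 2, 1, 1, 1) = 61047

Hook-length formula: f^λ = n! / Π hook(c), product over all cells c of the Young diagram. For λ = (16, 2, 1, 1, 1), n = 21 boxes. Hook lengths by row (left-to-right, top-to-bottom): [20, 16, 14, 13, 12, 11, 10, 9, 8, 7, 6, 5, 4, 3, 2, 1]; [5, 1]; [3]; [2]; [1]. Product of hooks = 836911595520000. So f^λ = 21! / 836911595520000 = 51090942171709440000 / 836911595520000 = 61047.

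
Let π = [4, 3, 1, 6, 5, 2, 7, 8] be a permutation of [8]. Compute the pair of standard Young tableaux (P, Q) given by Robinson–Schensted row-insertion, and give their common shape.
P = [1, 2, 7, 8] / [3, 5] / [4, 6];  Q = [1, 4, 7, 8] / [2, 5] / [3, 6];  common shape = (4, 2, 2)

Row-insert the values π_1, π_2, … into P one at a time, bumping the leftmost entry strictly greater than the inserted value down to the next row. The recording tableau Q records, in position (i, j), the step at which that cell was added to P.
  Insert 4 (step 1): P = [4];  Q = [1]
  Insert 3 (step 2): P = [3] / [4];  Q = [1] / [2]
  Insert 1 (step 3): P = [1] / [3] / [4];  Q = [1] / [2] / [3]
  Insert 6 (step 4): P = [1, 6] / [3] / [4];  Q = [1, 4] / [2] / [3]
  Insert 5 (step 5): P = [1, 5] / [3, 6] / [4];  Q = [1, 4] / [2, 5] / [3]
  Insert 2 (step 6): P = [1, 2] / [3, 5] / [4, 6];  Q = [1, 4] / [2, 5] / [3, 6]
  Insert 7 (step 7): P = [1, 2, 7] / [3, 5] / [4, 6];  Q = [1, 4, 7] / [2, 5] / [3, 6]
  Insert 8 (step 8): P = [1, 2, 7, 8] / [3, 5] / [4, 6];  Q = [1, 4, 7, 8] / [2, 5] / [3, 6]
Final shape: (4, 2, 2).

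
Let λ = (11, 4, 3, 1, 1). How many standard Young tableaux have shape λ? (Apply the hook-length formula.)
# SYT of shape (11, 4, 3, 1, 1) = 16124160

Hook-length formula: f^λ = n! / Π hook(c), product over all cells c of the Young diagram. For λ = (11, 4, 3, 1, 1), n = 20 boxes. Hook lengths by row (left-to-right, top-to-bottom): [15, 12, 11, 9, 7, 6, 5, 4, 3, 2, 1]; [7, 4, 3, 1]; [5, 2, 1]; [2]; [1]. Product of hooks = 150885504000. So f^λ = 20! / 150885504000 = 2432902008176640000 / 150885504000 = 16124160.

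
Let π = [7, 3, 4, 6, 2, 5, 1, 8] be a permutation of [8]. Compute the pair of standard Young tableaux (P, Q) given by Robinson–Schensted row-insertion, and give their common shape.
P = [1, 4, 5, 8] / [2, 6] / [3] / [7];  Q = [1, 3, 4, 8] / [2, 6] / [5] / [7];  common shape = (4, 2, 1, 1)

Row-insert the values π_1, π_2, … into P one at a time, bumping the leftmost entry strictly greater than the inserted value down to the next row. The recording tableau Q records, in position (i, j), the step at which that cell was added to P.
  Insert 7 (step 1): P = [7];  Q = [1]
  Insert 3 (step 2): P = [3] / [7];  Q = [1] / [2]
  Insert 4 (step 3): P = [3, 4] / [7];  Q = [1, 3] / [2]
  Insert 6 (step 4): P = [3, 4, 6] / [7];  Q = [1, 3, 4] / [2]
  Insert 2 (step 5): P = [2, 4, 6] / [3] / [7];  Q = [1, 3, 4] / [2] / [5]
  Insert 5 (step 6): P = [2, 4, 5] / [3, 6] / [7];  Q = [1, 3, 4] / [2, 6] / [5]
  Insert 1 (step 7): P = [1, 4, 5] / [2, 6] / [3] / [7];  Q = [1, 3, 4] / [2, 6] / [5] / [7]
  Insert 8 (step 8): P = [1, 4, 5, 8] / [2, 6] / [3] / [7];  Q = [1, 3, 4, 8] / [2, 6] / [5] / [7]
Final shape: (4, 2, 1, 1).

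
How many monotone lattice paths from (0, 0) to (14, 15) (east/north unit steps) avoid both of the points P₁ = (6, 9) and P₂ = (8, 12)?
Number of paths = 56151465

Inclusion–exclusion. Total paths: C(29, 14) = 77558760. Through P₁: C(15, 6)·C(14, 8) = 15030015. Through P₂: C(20, 8)·C(9, 6) = 10581480. Since P₁ is strictly southwest of P₂, a monotone path through both must visit P₁ then P₂; paths through both = C(15, 6)·C(5, 2)·C(9, 6) = 4204200. Avoid both = 77558760 − 15030015 − 10581480 + 4204200 = 56151465.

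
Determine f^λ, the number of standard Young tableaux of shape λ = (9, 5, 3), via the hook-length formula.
# SYT of shape (9, 5, 3) = 247520

Hook-length formula: f^λ = n! / Π hook(c), product over all cells c of the Young diagram. For λ = (9, 5, 3), n = 17 boxes. Hook lengths by row (left-to-right, top-to-bottom): [11, 10, 9, 7, 6, 4, 3, 2, 1]; [6, 5, 4, 2, 1]; [3, 2, 1]. Product of hooks = 1437004800. So f^λ = 17! / 1437004800 = 355687428096000 / 1437004800 = 247520.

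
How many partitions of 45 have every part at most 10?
p(45, parts ≤ 10) = 33401

Use the recurrence p(n, m) = p(n, m−1) + p(n−m, m): either the largest part is < m (count p(n, m−1)) or the largest part is exactly m (remove one copy of m, count p(n−m, m)). With p(0, ·) = 1 this gives p(45, parts ≤ 10) = 33401. (By conjugating Young diagrams, this also counts partitions of 45 into at most 10 parts.)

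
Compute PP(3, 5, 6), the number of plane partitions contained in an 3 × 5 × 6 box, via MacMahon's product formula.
PP(3, 5, 6) = 3737448

Evaluate the triple product over i = 1..3, j = 1..5, k = 1..6. The factors are (2/1) · (3/2) · (4/3) · (5/4) · (6/5) · (7/6) · (3/2) · (4/3) · … (90 factors total). The numerators and denominators telescope so the product is an integer; carrying out the multiplication exactly gives PP(3, 5, 6) = 3737448.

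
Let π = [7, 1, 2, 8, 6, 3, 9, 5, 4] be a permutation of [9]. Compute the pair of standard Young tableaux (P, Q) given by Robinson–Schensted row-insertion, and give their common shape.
P = [1, 2, 3, 4] / [5, 8, 9] / [6] / [7];  Q = [1, 3, 4, 7] / [2, 5, 8] / [6] / [9];  common shape = (4, 3, 1, 1)

Row-insert the values π_1, π_2, … into P one at a time, bumping the leftmost entry strictly greater than the inserted value down to the next row. The recording tableau Q records, in position (i, j), the step at which that cell was added to P.
  Insert 7 (step 1): P = [7];  Q = [1]
  Insert 1 (step 2): P = [1] / [7];  Q = [1] / [2]
  Insert 2 (step 3): P = [1, 2] / [7];  Q = [1, 3] / [2]
  Insert 8 (step 4): P = [1, 2, 8] / [7];  Q = [1, 3, 4] / [2]
  Insert 6 (step 5): P = [1, 2, 6] / [7, 8];  Q = [1, 3, 4] / [2, 5]
  Insert 3 (step 6): P = [1, 2, 3] / [6, 8] / [7];  Q = [1, 3, 4] / [2, 5] / [6]
  Insert 9 (step 7): P = [1, 2, 3, 9] / [6, 8] / [7];  Q = [1, 3, 4, 7] / [2, 5] / [6]
  Insert 5 (step 8): P = [1, 2, 3, 5] / [6, 8, 9] / [7];  Q = [1, 3, 4, 7] / [2, 5, 8] / [6]
  Insert 4 (step 9): P = [1, 2, 3, 4] / [5, 8, 9] / [6] / [7];  Q = [1, 3, 4, 7] / [2, 5, 8] / [6] / [9]
Final shape: (4, 3, 1, 1).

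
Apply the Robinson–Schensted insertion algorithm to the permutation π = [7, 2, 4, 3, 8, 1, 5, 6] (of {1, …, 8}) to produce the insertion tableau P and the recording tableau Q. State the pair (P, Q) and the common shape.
P = [1, 3, 5, 6] / [2, 8] / [4] / [7];  Q = [1, 3, 5, 8] / [2, 7] / [4] / [6];  common shape = (4, 2, 1, 1)

Row-insert the values π_1, π_2, … into P one at a time, bumping the leftmost entry strictly greater than the inserted value down to the next row. The recording tableau Q records, in position (i, j), the step at which that cell was added to P.
  Insert 7 (step 1): P = [7];  Q = [1]
  Insert 2 (step 2): P = [2] / [7];  Q = [1] / [2]
  Insert 4 (step 3): P = [2, 4] / [7];  Q = [1, 3] / [2]
  Insert 3 (step 4): P = [2, 3] / [4] / [7];  Q = [1, 3] / [2] / [4]
  Insert 8 (step 5): P = [2, 3, 8] / [4] / [7];  Q = [1, 3, 5] / [2] / [4]
  Insert 1 (step 6): P = [1, 3, 8] / [2] / [4] / [7];  Q = [1, 3, 5] / [2] / [4] / [6]
  Insert 5 (step 7): P = [1, 3, 5] / [2, 8] / [4] / [7];  Q = [1, 3, 5] / [2, 7] / [4] / [6]
  Insert 6 (step 8): P = [1, 3, 5, 6] / [2, 8] / [4] / [7];  Q = [1, 3, 5, 8] / [2, 7] / [4] / [6]
Final shape: (4, 2, 1, 1).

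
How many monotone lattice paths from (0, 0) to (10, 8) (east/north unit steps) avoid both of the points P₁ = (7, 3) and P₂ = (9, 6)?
Number of paths = 25623

Inclusion–exclusion. Total paths: C(18, 10) = 43758. Through P₁: C(10, 7)·C(8, 3) = 6720. Through P₂: C(15, 9)·C(3, 1) = 15015. Since P₁ is strictly southwest of P₂, a monotone path through both must visit P₁ then P₂; paths through both = C(10, 7)·C(5, 2)·C(3, 1) = 3600. Avoid both = 43758 − 6720 − 15015 + 3600 = 25623.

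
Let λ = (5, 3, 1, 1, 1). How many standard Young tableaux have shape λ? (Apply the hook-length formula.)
# SYT of shape (5, 3, 1, 1, 1) = 1540

Hook-length formula: f^λ = n! / Π hook(c), product over all cells c of the Young diagram. For λ = (5, 3, 1, 1, 1), n = 11 boxes. Hook lengths by row (left-to-right, top-to-bottom): [9, 5, 4, 2, 1]; [6, 2, 1]; [3]; [2]; [1]. Product of hooks = 25920. So f^λ = 11! / 25920 = 39916800 / 25920 = 1540.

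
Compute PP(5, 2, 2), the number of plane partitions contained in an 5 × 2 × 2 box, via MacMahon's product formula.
PP(5, 2, 2) = 196

Evaluate the triple product over i = 1..5, j = 1..2, k = 1..2. The factors are (2/1) · (3/2) · (3/2) · (4/3) · (3/2) · (4/3) · (4/3) · (5/4) · … (20 factors total). The numerators and denominators telescope so the product is an integer; carrying out the multiplication exactly gives PP(5, 2, 2) = 196.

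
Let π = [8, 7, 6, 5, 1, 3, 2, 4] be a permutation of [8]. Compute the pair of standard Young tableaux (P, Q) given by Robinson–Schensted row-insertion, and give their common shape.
P = [1, 2, 4] / [3] / [5] / [6] / [7] / [8];  Q = [1, 6, 8] / [2] / [3] / [4] / [5] / [7];  common shape = (3, 1, 1, 1, 1, 1)

Row-insert the values π_1, π_2, … into P one at a time, bumping the leftmost entry strictly greater than the inserted value down to the next row. The recording tableau Q records, in position (i, j), the step at which that cell was added to P.
  Insert 8 (step 1): P = [8];  Q = [1]
  Insert 7 (step 2): P = [7] / [8];  Q = [1] / [2]
  Insert 6 (step 3): P = [6] / [7] / [8];  Q = [1] / [2] / [3]
  Insert 5 (step 4): P = [5] / [6] / [7] / [8];  Q = [1] / [2] / [3] / [4]
  Insert 1 (step 5): P = [1] / [5] / [6] / [7] / [8];  Q = [1] / [2] / [3] / [4] / [5]
  Insert 3 (step 6): P = [1, 3] / [5] / [6] / [7] / [8];  Q = [1, 6] / [2] / [3] / [4] / [5]
  Insert 2 (step 7): P = [1, 2] / [3] / [5] / [6] / [7] / [8];  Q = [1, 6] / [2] / [3] / [4] / [5] / [7]
  Insert 4 (step 8): P = [1, 2, 4] / [3] / [5] / [6] / [7] / [8];  Q = [1, 6, 8] / [2] / [3] / [4] / [5] / [7]
Final shape: (3, 1, 1, 1, 1, 1).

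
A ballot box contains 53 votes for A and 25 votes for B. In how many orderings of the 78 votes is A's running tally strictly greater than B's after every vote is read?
Strict-lead orderings = 61306162528530216528

Total orderings of the 78 votes with 53 for A: C(78, 53) = 170781452758048460328. By the Bertrand ballot formula (Cycle Lemma / reflection principle), the number of orderings in which A is strictly ahead of B throughout is (p − q)/(p + q) · C(p + q, p) = (53 − 25)/(53 + 25) · 170781452758048460328 = 61306162528530216528.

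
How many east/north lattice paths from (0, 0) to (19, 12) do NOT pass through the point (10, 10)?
Number of paths = 130958945

Total paths from (0, 0) to (19, 12): C(31, 19) = 141120525. Paths through (10, 10): (paths (0, 0) → (10, 10)) × (paths (10, 10) → (19, 12)) = C(20, 10) · C(11, 9) = 184756 · 55 = 10161580. Avoidance count = 141120525 − 10161580 = 130958945.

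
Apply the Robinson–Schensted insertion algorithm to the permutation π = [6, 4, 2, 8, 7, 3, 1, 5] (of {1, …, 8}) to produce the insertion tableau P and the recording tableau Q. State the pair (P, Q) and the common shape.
P = [1, 3, 5] / [2, 7] / [4, 8] / [6];  Q = [1, 4, 8] / [2, 5] / [3, 6] / [7];  common shape = (3, 2, 2, 1)

Row-insert the values π_1, π_2, … into P one at a time, bumping the leftmost entry strictly greater than the inserted value down to the next row. The recording tableau Q records, in position (i, j), the step at which that cell was added to P.
  Insert 6 (step 1): P = [6];  Q = [1]
  Insert 4 (step 2): P = [4] / [6];  Q = [1] / [2]
  Insert 2 (step 3): P = [2] / [4] / [6];  Q = [1] / [2] / [3]
  Insert 8 (step 4): P = [2, 8] / [4] / [6];  Q = [1, 4] / [2] / [3]
  Insert 7 (step 5): P = [2, 7] / [4, 8] / [6];  Q = [1, 4] / [2, 5] / [3]
  Insert 3 (step 6): P = [2, 3] / [4, 7] / [6, 8];  Q = [1, 4] / [2, 5] / [3, 6]
  Insert 1 (step 7): P = [1, 3] / [2, 7] / [4, 8] / [6];  Q = [1, 4] / [2, 5] / [3, 6] / [7]
  Insert 5 (step 8): P = [1, 3, 5] / [2, 7] / [4, 8] / [6];  Q = [1, 4, 8] / [2, 5] / [3, 6] / [7]
Final shape: (3, 2, 2, 1).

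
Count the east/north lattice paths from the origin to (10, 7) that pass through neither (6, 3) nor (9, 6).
Number of paths = 6918

Inclusion–exclusion. Total paths: C(17, 10) = 19448. Through P₁: C(9, 6)·C(8, 4) = 5880. Through P₂: C(15, 9)·C(2, 1) = 10010. Since P₁ is strictly southwest of P₂, a monotone path through both must visit P₁ then P₂; paths through both = C(9, 6)·C(6, 3)·C(2, 1) = 3360. Avoid both = 19448 − 5880 − 10010 + 3360 = 6918.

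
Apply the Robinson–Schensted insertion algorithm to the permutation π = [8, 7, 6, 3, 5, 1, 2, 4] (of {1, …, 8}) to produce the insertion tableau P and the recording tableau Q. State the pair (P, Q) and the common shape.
P = [1, 2, 4] / [3, 5] / [6] / [7] / [8];  Q = [1, 5, 8] / [2, 7] / [3] / [4] / [6];  common shape = (3, 2, 1, 1, 1)

Row-insert the values π_1, π_2, … into P one at a time, bumping the leftmost entry strictly greater than the inserted value down to the next row. The recording tableau Q records, in position (i, j), the step at which that cell was added to P.
  Insert 8 (step 1): P = [8];  Q = [1]
  Insert 7 (step 2): P = [7] / [8];  Q = [1] / [2]
  Insert 6 (step 3): P = [6] / [7] / [8];  Q = [1] / [2] / [3]
  Insert 3 (step 4): P = [3] / [6] / [7] / [8];  Q = [1] / [2] / [3] / [4]
  Insert 5 (step 5): P = [3, 5] / [6] / [7] / [8];  Q = [1, 5] / [2] / [3] / [4]
  Insert 1 (step 6): P = [1, 5] / [3] / [6] / [7] / [8];  Q = [1, 5] / [2] / [3] / [4] / [6]
  Insert 2 (step 7): P = [1, 2] / [3, 5] / [6] / [7] / [8];  Q = [1, 5] / [2, 7] / [3] / [4] / [6]
  Insert 4 (step 8): P = [1, 2, 4] / [3, 5] / [6] / [7] / [8];  Q = [1, 5, 8] / [2, 7] / [3] / [4] / [6]
Final shape: (3, 2, 1, 1, 1).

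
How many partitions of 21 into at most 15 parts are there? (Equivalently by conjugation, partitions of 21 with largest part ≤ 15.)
p(21, parts ≤ 15) = 773

Use the recurrence p(n, m) = p(n, m−1) + p(n−m, m): either the largest part is < m (count p(n, m−1)) or the largest part is exactly m (remove one copy of m, count p(n−m, m)). With p(0, ·) = 1 this gives p(21, parts ≤ 15) = 773. (By conjugating Young diagrams, this also counts partitions of 21 into at most 15 parts.)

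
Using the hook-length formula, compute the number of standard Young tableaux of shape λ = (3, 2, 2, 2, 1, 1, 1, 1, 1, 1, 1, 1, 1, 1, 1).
# SYT of shape (3, 2, 2, 2, 1, 1, 1, 1, 1, 1, 1, 1, 1, 1, 1) = 43776

Hook-length formula: f^λ = n! / Π hook(c), product over all cells c of the Young diagram. For λ = (3, 2, 2, 2, 1, 1, 1, 1, 1, 1, 1, 1, 1, 1, 1), n = 20 boxes. Hook lengths by row (left-to-right, top-to-bottom): [17, 5, 1]; [15, 3]; [14, 2]; [13, 1]; [11]; [10]; [9]; [8]; [7]; [6]; [5]; [4]; [3]; [2]; [1]. Product of hooks = 55576160640000. So f^λ = 20! / 55576160640000 = 2432902008176640000 / 55576160640000 = 43776.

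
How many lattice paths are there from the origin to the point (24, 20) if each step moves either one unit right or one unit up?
Number of paths = 1761039350070

A monotone lattice path from (0, 0) to (24, 20) consists of 24 east steps and 20 north steps in some order, so it is determined by which 24 of the 44 steps are east. The count is C(44, 24) = 1761039350070.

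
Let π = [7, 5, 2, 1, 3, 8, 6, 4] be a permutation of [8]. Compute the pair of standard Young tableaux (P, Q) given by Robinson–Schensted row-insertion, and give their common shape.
P = [1, 3, 4] / [2, 6] / [5, 8] / [7];  Q = [1, 5, 6] / [2, 7] / [3, 8] / [4];  common shape = (3, 2, 2, 1)

Row-insert the values π_1, π_2, … into P one at a time, bumping the leftmost entry strictly greater than the inserted value down to the next row. The recording tableau Q records, in position (i, j), the step at which that cell was added to P.
  Insert 7 (step 1): P = [7];  Q = [1]
  Insert 5 (step 2): P = [5] / [7];  Q = [1] / [2]
  Insert 2 (step 3): P = [2] / [5] / [7];  Q = [1] / [2] / [3]
  Insert 1 (step 4): P = [1] / [2] / [5] / [7];  Q = [1] / [2] / [3] / [4]
  Insert 3 (step 5): P = [1, 3] / [2] / [5] / [7];  Q = [1, 5] / [2] / [3] / [4]
  Insert 8 (step 6): P = [1, 3, 8] / [2] / [5] / [7];  Q = [1, 5, 6] / [2] / [3] / [4]
  Insert 6 (step 7): P = [1, 3, 6] / [2, 8] / [5] / [7];  Q = [1, 5, 6] / [2, 7] / [3] / [4]
  Insert 4 (step 8): P = [1, 3, 4] / [2, 6] / [5, 8] / [7];  Q = [1, 5, 6] / [2, 7] / [3, 8] / [4]
Final shape: (3, 2, 2, 1).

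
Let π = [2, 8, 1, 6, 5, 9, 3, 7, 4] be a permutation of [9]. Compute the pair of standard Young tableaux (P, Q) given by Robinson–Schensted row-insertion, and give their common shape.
P = [1, 3, 4] / [2, 5, 7] / [6, 9] / [8];  Q = [1, 2, 6] / [3, 4, 8] / [5, 9] / [7];  common shape = (3, 3, 2, 1)

Row-insert the values π_1, π_2, … into P one at a time, bumping the leftmost entry strictly greater than the inserted value down to the next row. The recording tableau Q records, in position (i, j), the step at which that cell was added to P.
  Insert 2 (step 1): P = [2];  Q = [1]
  Insert 8 (step 2): P = [2, 8];  Q = [1, 2]
  Insert 1 (step 3): P = [1, 8] / [2];  Q = [1, 2] / [3]
  Insert 6 (step 4): P = [1, 6] / [2, 8];  Q = [1, 2] / [3, 4]
  Insert 5 (step 5): P = [1, 5] / [2, 6] / [8];  Q = [1, 2] / [3, 4] / [5]
  Insert 9 (step 6): P = [1, 5, 9] / [2, 6] / [8];  Q = [1, 2, 6] / [3, 4] / [5]
  Insert 3 (step 7): P = [1, 3, 9] / [2, 5] / [6] / [8];  Q = [1, 2, 6] / [3, 4] / [5] / [7]
  Insert 7 (step 8): P = [1, 3, 7] / [2, 5, 9] / [6] / [8];  Q = [1, 2, 6] / [3, 4, 8] / [5] / [7]
  Insert 4 (step 9): P = [1, 3, 4] / [2, 5, 7] / [6, 9] / [8];  Q = [1, 2, 6] / [3, 4, 8] / [5, 9] / [7]
Final shape: (3, 3, 2, 1).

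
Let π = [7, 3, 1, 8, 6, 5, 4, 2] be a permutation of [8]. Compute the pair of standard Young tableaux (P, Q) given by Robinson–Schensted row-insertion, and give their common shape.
P = [1, 2] / [3, 4] / [5, 8] / [6] / [7];  Q = [1, 4] / [2, 5] / [3, 6] / [7] / [8];  common shape = (2, 2, 2, 1, 1)

Row-insert the values π_1, π_2, … into P one at a time, bumping the leftmost entry strictly greater than the inserted value down to the next row. The recording tableau Q records, in position (i, j), the step at which that cell was added to P.
  Insert 7 (step 1): P = [7];  Q = [1]
  Insert 3 (step 2): P = [3] / [7];  Q = [1] / [2]
  Insert 1 (step 3): P = [1] / [3] / [7];  Q = [1] / [2] / [3]
  Insert 8 (step 4): P = [1, 8] / [3] / [7];  Q = [1, 4] / [2] / [3]
  Insert 6 (step 5): P = [1, 6] / [3, 8] / [7];  Q = [1, 4] / [2, 5] / [3]
  Insert 5 (step 6): P = [1, 5] / [3, 6] / [7, 8];  Q = [1, 4] / [2, 5] / [3, 6]
  Insert 4 (step 7): P = [1, 4] / [3, 5] / [6, 8] / [7];  Q = [1, 4] / [2, 5] / [3, 6] / [7]
  Insert 2 (step 8): P = [1, 2] / [3, 4] / [5, 8] / [6] / [7];  Q = [1, 4] / [2, 5] / [3, 6] / [7] / [8]
Final shape: (2, 2, 2, 1, 1).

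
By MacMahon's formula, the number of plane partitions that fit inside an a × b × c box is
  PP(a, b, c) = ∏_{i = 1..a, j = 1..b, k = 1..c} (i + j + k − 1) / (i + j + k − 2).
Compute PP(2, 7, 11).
PP(2, 7, 11) = 200443464

Evaluate the triple product over i = 1..2, j = 1..7, k = 1..11. The factors are (2/1) · (3/2) · (4/3) · (5/4) · (6/5) · (7/6) · (8/7) · (9/8) · … (154 factors total). The numerators and denominators telescope so the product is an integer; carrying out the multiplication exactly gives PP(2, 7, 11) = 200443464.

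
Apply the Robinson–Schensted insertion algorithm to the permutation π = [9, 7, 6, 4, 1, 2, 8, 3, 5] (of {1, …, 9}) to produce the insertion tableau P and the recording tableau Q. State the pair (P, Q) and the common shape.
P = [1, 2, 3, 5] / [4, 8] / [6] / [7] / [9];  Q = [1, 6, 7, 9] / [2, 8] / [3] / [4] / [5];  common shape = (4, 2, 1, 1, 1)

Row-insert the values π_1, π_2, … into P one at a time, bumping the leftmost entry strictly greater than the inserted value down to the next row. The recording tableau Q records, in position (i, j), the step at which that cell was added to P.
  Insert 9 (step 1): P = [9];  Q = [1]
  Insert 7 (step 2): P = [7] / [9];  Q = [1] / [2]
  Insert 6 (step 3): P = [6] / [7] / [9];  Q = [1] / [2] / [3]
  Insert 4 (step 4): P = [4] / [6] / [7] / [9];  Q = [1] / [2] / [3] / [4]
  Insert 1 (step 5): P = [1] / [4] / [6] / [7] / [9];  Q = [1] / [2] / [3] / [4] / [5]
  Insert 2 (step 6): P = [1, 2] / [4] / [6] / [7] / [9];  Q = [1, 6] / [2] / [3] / [4] / [5]
  Insert 8 (step 7): P = [1, 2, 8] / [4] / [6] / [7] / [9];  Q = [1, 6, 7] / [2] / [3] / [4] / [5]
  Insert 3 (step 8): P = [1, 2, 3] / [4, 8] / [6] / [7] / [9];  Q = [1, 6, 7] / [2, 8] / [3] / [4] / [5]
  Insert 5 (step 9): P = [1, 2, 3, 5] / [4, 8] / [6] / [7] / [9];  Q = [1, 6, 7, 9] / [2, 8] / [3] / [4] / [5]
Final shape: (4, 2, 1, 1, 1).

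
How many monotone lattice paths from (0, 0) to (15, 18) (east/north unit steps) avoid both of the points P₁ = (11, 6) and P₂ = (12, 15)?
Number of paths = 669432000

Inclusion–exclusion. Total paths: C(33, 15) = 1037158320. Through P₁: C(17, 11)·C(16, 4) = 22524320. Through P₂: C(27, 12)·C(6, 3) = 347677200. Since P₁ is strictly southwest of P₂, a monotone path through both must visit P₁ then P₂; paths through both = C(17, 11)·C(10, 1)·C(6, 3) = 2475200. Avoid both = 1037158320 − 22524320 − 347677200 + 2475200 = 669432000.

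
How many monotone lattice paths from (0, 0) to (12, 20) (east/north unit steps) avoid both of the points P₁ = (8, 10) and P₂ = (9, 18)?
Number of paths = 139061052

Inclusion–exclusion. Total paths: C(32, 12) = 225792840. Through P₁: C(18, 8)·C(14, 4) = 43801758. Through P₂: C(27, 9)·C(5, 3) = 46868250. Since P₁ is strictly southwest of P₂, a monotone path through both must visit P₁ then P₂; paths through both = C(18, 8)·C(9, 1)·C(5, 3) = 3938220. Avoid both = 225792840 − 43801758 − 46868250 + 3938220 = 139061052.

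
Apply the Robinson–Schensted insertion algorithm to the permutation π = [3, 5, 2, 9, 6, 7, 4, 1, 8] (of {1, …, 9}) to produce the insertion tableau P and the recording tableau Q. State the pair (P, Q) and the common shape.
P = [1, 4, 6, 7, 8] / [2, 5] / [3] / [9];  Q = [1, 2, 4, 6, 9] / [3, 5] / [7] / [8];  common shape = (5, 2, 1, 1)

Row-insert the values π_1, π_2, … into P one at a time, bumping the leftmost entry strictly greater than the inserted value down to the next row. The recording tableau Q records, in position (i, j), the step at which that cell was added to P.
  Insert 3 (step 1): P = [3];  Q = [1]
  Insert 5 (step 2): P = [3, 5];  Q = [1, 2]
  Insert 2 (step 3): P = [2, 5] / [3];  Q = [1, 2] / [3]
  Insert 9 (step 4): P = [2, 5, 9] / [3];  Q = [1, 2, 4] / [3]
  Insert 6 (step 5): P = [2, 5, 6] / [3, 9];  Q = [1, 2, 4] / [3, 5]
  Insert 7 (step 6): P = [2, 5, 6, 7] / [3, 9];  Q = [1, 2, 4, 6] / [3, 5]
  Insert 4 (step 7): P = [2, 4, 6, 7] / [3, 5] / [9];  Q = [1, 2, 4, 6] / [3, 5] / [7]
  Insert 1 (step 8): P = [1, 4, 6, 7] / [2, 5] / [3] / [9];  Q = [1, 2, 4, 6] / [3, 5] / [7] / [8]
  Insert 8 (step 9): P = [1, 4, 6, 7, 8] / [2, 5] / [3] / [9];  Q = [1, 2, 4, 6, 9] / [3, 5] / [7] / [8]
Final shape: (5, 2, 1, 1).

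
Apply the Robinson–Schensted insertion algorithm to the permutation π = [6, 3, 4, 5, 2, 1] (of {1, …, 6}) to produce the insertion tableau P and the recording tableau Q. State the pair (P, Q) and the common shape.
P = [1, 4, 5] / [2] / [3] / [6];  Q = [1, 3, 4] / [2] / [5] / [6];  common shape = (3, 1, 1, 1)

Row-insert the values π_1, π_2, … into P one at a time, bumping the leftmost entry strictly greater than the inserted value down to the next row. The recording tableau Q records, in position (i, j), the step at which that cell was added to P.
  Insert 6 (step 1): P = [6];  Q = [1]
  Insert 3 (step 2): P = [3] / [6];  Q = [1] / [2]
  Insert 4 (step 3): P = [3, 4] / [6];  Q = [1, 3] / [2]
  Insert 5 (step 4): P = [3, 4, 5] / [6];  Q = [1, 3, 4] / [2]
  Insert 2 (step 5): P = [2, 4, 5] / [3] / [6];  Q = [1, 3, 4] / [2] / [5]
  Insert 1 (step 6): P = [1, 4, 5] / [2] / [3] / [6];  Q = [1, 3, 4] / [2] / [5] / [6]
Final shape: (3, 1, 1, 1).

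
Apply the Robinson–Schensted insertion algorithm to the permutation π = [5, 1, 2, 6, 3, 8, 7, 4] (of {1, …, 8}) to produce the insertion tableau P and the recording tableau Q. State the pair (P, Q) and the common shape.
P = [1, 2, 3, 4] / [5, 6, 7] / [8];  Q = [1, 3, 4, 6] / [2, 5, 7] / [8];  common shape = (4, 3, 1)

Row-insert the values π_1, π_2, … into P one at a time, bumping the leftmost entry strictly greater than the inserted value down to the next row. The recording tableau Q records, in position (i, j), the step at which that cell was added to P.
  Insert 5 (step 1): P = [5];  Q = [1]
  Insert 1 (step 2): P = [1] / [5];  Q = [1] / [2]
  Insert 2 (step 3): P = [1, 2] / [5];  Q = [1, 3] / [2]
  Insert 6 (step 4): P = [1, 2, 6] / [5];  Q = [1, 3, 4] / [2]
  Insert 3 (step 5): P = [1, 2, 3] / [5, 6];  Q = [1, 3, 4] / [2, 5]
  Insert 8 (step 6): P = [1, 2, 3, 8] / [5, 6];  Q = [1, 3, 4, 6] / [2, 5]
  Insert 7 (step 7): P = [1, 2, 3, 7] / [5, 6, 8];  Q = [1, 3, 4, 6] / [2, 5, 7]
  Insert 4 (step 8): P = [1, 2, 3, 4] / [5, 6, 7] / [8];  Q = [1, 3, 4, 6] / [2, 5, 7] / [8]
Final shape: (4, 3, 1).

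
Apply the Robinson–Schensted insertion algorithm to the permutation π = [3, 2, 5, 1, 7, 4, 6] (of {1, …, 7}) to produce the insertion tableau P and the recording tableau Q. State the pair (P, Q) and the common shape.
P = [1, 4, 6] / [2, 5, 7] / [3];  Q = [1, 3, 5] / [2, 6, 7] / [4];  common shape = (3, 3, 1)

Row-insert the values π_1, π_2, … into P one at a time, bumping the leftmost entry strictly greater than the inserted value down to the next row. The recording tableau Q records, in position (i, j), the step at which that cell was added to P.
  Insert 3 (step 1): P = [3];  Q = [1]
  Insert 2 (step 2): P = [2] / [3];  Q = [1] / [2]
  Insert 5 (step 3): P = [2, 5] / [3];  Q = [1, 3] / [2]
  Insert 1 (step 4): P = [1, 5] / [2] / [3];  Q = [1, 3] / [2] / [4]
  Insert 7 (step 5): P = [1, 5, 7] / [2] / [3];  Q = [1, 3, 5] / [2] / [4]
  Insert 4 (step 6): P = [1, 4, 7] / [2, 5] / [3];  Q = [1, 3, 5] / [2, 6] / [4]
  Insert 6 (step 7): P = [1, 4, 6] / [2, 5, 7] / [3];  Q = [1, 3, 5] / [2, 6, 7] / [4]
Final shape: (3, 3, 1).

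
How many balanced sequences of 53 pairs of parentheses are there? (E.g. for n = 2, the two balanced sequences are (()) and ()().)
C_53 = 116157871455782434250553845880

These balanced parentheses are counted by the Catalan number C_n = (1/(n + 1)) · C(2n, n). For n = 53: C_53 = (1/54) · C(106, 53) = 6272525058612251449529907677520/54 = 116157871455782434250553845880.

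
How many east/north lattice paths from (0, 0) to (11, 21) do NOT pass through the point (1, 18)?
Number of paths = 129019046

Total paths from (0, 0) to (11, 21): C(32, 11) = 129024480. Paths through (1, 18): (paths (0, 0) → (1, 18)) × (paths (1, 18) → (11, 21)) = C(19, 1) · C(13, 10) = 19 · 286 = 5434. Avoidance count = 129024480 − 5434 = 129019046.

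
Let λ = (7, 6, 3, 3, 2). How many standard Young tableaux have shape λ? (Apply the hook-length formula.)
# SYT of shape (7, 6, 3, 3, 2) = 388869390

Hook-length formula: f^λ = n! / Π hook(c), product over all cells c of the Young diagram. For λ = (7, 6, 3, 3, 2), n = 21 boxes. Hook lengths by row (left-to-right, top-to-bottom): [11, 10, 8, 5, 4, 3, 1]; [9, 8, 6, 3, 2, 1]; [5, 4, 2]; [4, 3, 1]; [2, 1]. Product of hooks = 131383296000. So f^λ = 21! / 131383296000 = 51090942171709440000 / 131383296000 = 388869390.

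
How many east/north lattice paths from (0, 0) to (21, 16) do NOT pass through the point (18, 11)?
Number of paths = 10938326430

Total paths from (0, 0) to (21, 16): C(37, 21) = 12875774670. Paths through (18, 11): (paths (0, 0) → (18, 11)) × (paths (18, 11) → (21, 16)) = C(29, 18) · C(8, 3) = 34597290 · 56 = 1937448240. Avoidance count = 12875774670 − 1937448240 = 10938326430.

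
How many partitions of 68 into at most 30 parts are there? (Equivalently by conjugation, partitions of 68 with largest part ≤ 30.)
p(68, parts ≤ 30) = 2966993

Use the recurrence p(n, m) = p(n, m−1) + p(n−m, m): either the largest part is < m (count p(n, m−1)) or the largest part is exactly m (remove one copy of m, count p(n−m, m)). With p(0, ·) = 1 this gives p(68, parts ≤ 30) = 2966993. (By conjugating Young diagrams, this also counts partitions of 68 into at most 30 parts.)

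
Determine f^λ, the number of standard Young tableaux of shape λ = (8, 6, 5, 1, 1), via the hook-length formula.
# SYT of shape (8, 6, 5, 1, 1) = 161661500

Hook-length formula: f^λ = n! / Π hook(c), product over all cells c of the Young diagram. For λ = (8, 6, 5, 1, 1), n = 21 boxes. Hook lengths by row (left-to-right, top-to-bottom): [12, 9, 8, 7, 6, 4, 2, 1]; [9, 6, 5, 4, 3, 1]; [7, 4, 3, 2, 1]; [2]; [1]. Product of hooks = 316036546560. So f^λ = 21! / 316036546560 = 51090942171709440000 / 316036546560 = 161661500.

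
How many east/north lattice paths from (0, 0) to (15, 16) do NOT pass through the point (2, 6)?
Number of paths = 268506347

Total paths from (0, 0) to (15, 16): C(31, 15) = 300540195. Paths through (2, 6): (paths (0, 0) → (2, 6)) × (paths (2, 6) → (15, 16)) = C(8, 2) · C(23, 13) = 28 · 1144066 = 32033848. Avoidance count = 300540195 − 32033848 = 268506347.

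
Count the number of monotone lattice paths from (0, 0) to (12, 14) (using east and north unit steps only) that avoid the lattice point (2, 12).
Number of paths = 9651694

Total paths from (0, 0) to (12, 14): C(26, 12) = 9657700. Paths through (2, 12): (paths (0, 0) → (2, 12)) × (paths (2, 12) → (12, 14)) = C(14, 2) · C(12, 10) = 91 · 66 = 6006. Avoidance count = 9657700 − 6006 = 9651694.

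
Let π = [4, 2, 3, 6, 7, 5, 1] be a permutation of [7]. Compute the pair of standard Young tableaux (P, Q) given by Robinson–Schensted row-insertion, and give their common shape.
P = [1, 3, 5, 7] / [2, 6] / [4];  Q = [1, 3, 4, 5] / [2, 6] / [7];  common shape = (4, 2, 1)

Row-insert the values π_1, π_2, … into P one at a time, bumping the leftmost entry strictly greater than the inserted value down to the next row. The recording tableau Q records, in position (i, j), the step at which that cell was added to P.
  Insert 4 (step 1): P = [4];  Q = [1]
  Insert 2 (step 2): P = [2] / [4];  Q = [1] / [2]
  Insert 3 (step 3): P = [2, 3] / [4];  Q = [1, 3] / [2]
  Insert 6 (step 4): P = [2, 3, 6] / [4];  Q = [1, 3, 4] / [2]
  Insert 7 (step 5): P = [2, 3, 6, 7] / [4];  Q = [1, 3, 4, 5] / [2]
  Insert 5 (step 6): P = [2, 3, 5, 7] / [4, 6];  Q = [1, 3, 4, 5] / [2, 6]
  Insert 1 (step 7): P = [1, 3, 5, 7] / [2, 6] / [4];  Q = [1, 3, 4, 5] / [2, 6] / [7]
Final shape: (4, 2, 1).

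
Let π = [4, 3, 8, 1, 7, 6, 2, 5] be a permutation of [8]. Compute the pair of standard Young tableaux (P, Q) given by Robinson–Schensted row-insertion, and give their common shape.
P = [1, 2, 5] / [3, 6] / [4, 7] / [8];  Q = [1, 3, 8] / [2, 5] / [4, 6] / [7];  common shape = (3, 2, 2, 1)

Row-insert the values π_1, π_2, … into P one at a time, bumping the leftmost entry strictly greater than the inserted value down to the next row. The recording tableau Q records, in position (i, j), the step at which that cell was added to P.
  Insert 4 (step 1): P = [4];  Q = [1]
  Insert 3 (step 2): P = [3] / [4];  Q = [1] / [2]
  Insert 8 (step 3): P = [3, 8] / [4];  Q = [1, 3] / [2]
  Insert 1 (step 4): P = [1, 8] / [3] / [4];  Q = [1, 3] / [2] / [4]
  Insert 7 (step 5): P = [1, 7] / [3, 8] / [4];  Q = [1, 3] / [2, 5] / [4]
  Insert 6 (step 6): P = [1, 6] / [3, 7] / [4, 8];  Q = [1, 3] / [2, 5] / [4, 6]
  Insert 2 (step 7): P = [1, 2] / [3, 6] / [4, 7] / [8];  Q = [1, 3] / [2, 5] / [4, 6] / [7]
  Insert 5 (step 8): P = [1, 2, 5] / [3, 6] / [4, 7] / [8];  Q = [1, 3, 8] / [2, 5] / [4, 6] / [7]
Final shape: (3, 2, 2, 1).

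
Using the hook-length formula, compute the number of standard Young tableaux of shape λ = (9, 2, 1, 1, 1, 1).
# SYT of shape (9, 2, 1, 1, 1, 1) = 14300

Hook-length formula: f^λ = n! / Π hook(c), product over all cells c of the Young diagram. For λ = (9, 2, 1, 1, 1, 1), n = 15 boxes. Hook lengths by row (left-to-right, top-to-bottom): [14, 9, 7, 6, 5, 4, 3, 2, 1]; [6, 1]; [4]; [3]; [2]; [1]. Product of hooks = 91445760. So f^λ = 15! / 91445760 = 1307674368000 / 91445760 = 14300.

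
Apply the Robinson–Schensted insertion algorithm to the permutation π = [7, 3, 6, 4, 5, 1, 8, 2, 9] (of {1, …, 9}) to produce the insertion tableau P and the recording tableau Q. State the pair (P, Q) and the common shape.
P = [1, 2, 5, 8, 9] / [3, 4] / [6] / [7];  Q = [1, 3, 5, 7, 9] / [2, 8] / [4] / [6];  common shape = (5, 2, 1, 1)

Row-insert the values π_1, π_2, … into P one at a time, bumping the leftmost entry strictly greater than the inserted value down to the next row. The recording tableau Q records, in position (i, j), the step at which that cell was added to P.
  Insert 7 (step 1): P = [7];  Q = [1]
  Insert 3 (step 2): P = [3] / [7];  Q = [1] / [2]
  Insert 6 (step 3): P = [3, 6] / [7];  Q = [1, 3] / [2]
  Insert 4 (step 4): P = [3, 4] / [6] / [7];  Q = [1, 3] / [2] / [4]
  Insert 5 (step 5): P = [3, 4, 5] / [6] / [7];  Q = [1, 3, 5] / [2] / [4]
  Insert 1 (step 6): P = [1, 4, 5] / [3] / [6] / [7];  Q = [1, 3, 5] / [2] / [4] / [6]
  Insert 8 (step 7): P = [1, 4, 5, 8] / [3] / [6] / [7];  Q = [1, 3, 5, 7] / [2] / [4] / [6]
  Insert 2 (step 8): P = [1, 2, 5, 8] / [3, 4] / [6] / [7];  Q = [1, 3, 5, 7] / [2, 8] / [4] / [6]
  Insert 9 (step 9): P = [1, 2, 5, 8, 9] / [3, 4] / [6] / [7];  Q = [1, 3, 5, 7, 9] / [2, 8] / [4] / [6]
Final shape: (5, 2, 1, 1).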